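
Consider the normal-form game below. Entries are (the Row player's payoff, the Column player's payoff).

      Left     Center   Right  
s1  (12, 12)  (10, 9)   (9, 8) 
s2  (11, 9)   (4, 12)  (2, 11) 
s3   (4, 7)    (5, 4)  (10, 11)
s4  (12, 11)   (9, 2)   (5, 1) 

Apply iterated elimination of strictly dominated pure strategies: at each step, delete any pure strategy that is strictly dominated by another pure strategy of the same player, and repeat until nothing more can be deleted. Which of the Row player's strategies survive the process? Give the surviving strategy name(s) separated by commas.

s1, s3, s4

Row s2 is eliminated: s1 beats it against every remaining column (Left: 12>11, Center: 10>4, Right: 9>2).
Column Center is eliminated: Left beats it against every remaining row (s1: 12>9, s3: 7>4, s4: 11>2).
Among the remaining strategies, none is strictly dominated by another pure strategy of the same player, so the elimination stops.
Surviving strategies — the Row player: {s1, s3, s4}; the Column player: {Left, Right}.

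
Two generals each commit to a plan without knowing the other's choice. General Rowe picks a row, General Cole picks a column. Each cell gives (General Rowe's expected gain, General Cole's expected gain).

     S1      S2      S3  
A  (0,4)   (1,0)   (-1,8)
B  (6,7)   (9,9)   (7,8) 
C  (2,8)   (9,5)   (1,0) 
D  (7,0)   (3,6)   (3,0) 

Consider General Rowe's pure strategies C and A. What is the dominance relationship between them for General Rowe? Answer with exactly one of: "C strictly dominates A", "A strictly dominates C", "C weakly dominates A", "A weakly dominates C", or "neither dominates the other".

C strictly dominates A

C's payoffs vs A's, by General Cole's action — S1: 2>0, S2: 9>1, S3: 1>-1.
Every comparison favours C, so C strictly dominates A.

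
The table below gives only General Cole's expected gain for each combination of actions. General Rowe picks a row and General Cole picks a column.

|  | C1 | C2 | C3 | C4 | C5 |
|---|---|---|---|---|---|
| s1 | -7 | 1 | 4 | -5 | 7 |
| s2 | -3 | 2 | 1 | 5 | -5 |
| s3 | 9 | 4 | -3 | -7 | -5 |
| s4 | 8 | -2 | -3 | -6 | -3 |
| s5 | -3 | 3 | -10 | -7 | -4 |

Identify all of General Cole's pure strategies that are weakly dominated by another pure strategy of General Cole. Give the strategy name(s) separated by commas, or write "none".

none

C1 is not dominated — it holds its own against C2 at s3 (9>4); C3 at s3 (9>-3); C4 at s3 (9>-7); C5 at s2 (-3>-5).
C2: no other strategy beats it everywhere (C1 at s1 (1>-7); C3 at s2 (2>1); C4 at s1 (1>-5); C5 at s2 (2>-5)).
C3: no other strategy beats it everywhere (C1 at s1 (4>-7); C2 at s1 (4>1); C4 at s1 (4>-5); C5 at s2 (1>-5)).
Nothing dominates C4: C1 at s1 (-5>-7); C2 at s2 (5>2); C3 at s2 (5>1); C5 at s2 (5>-5).
C5: no other strategy beats it everywhere (C1 at s1 (7>-7); C2 at s1 (7>1); C3 at s1 (7>4); C4 at s1 (7>-5)).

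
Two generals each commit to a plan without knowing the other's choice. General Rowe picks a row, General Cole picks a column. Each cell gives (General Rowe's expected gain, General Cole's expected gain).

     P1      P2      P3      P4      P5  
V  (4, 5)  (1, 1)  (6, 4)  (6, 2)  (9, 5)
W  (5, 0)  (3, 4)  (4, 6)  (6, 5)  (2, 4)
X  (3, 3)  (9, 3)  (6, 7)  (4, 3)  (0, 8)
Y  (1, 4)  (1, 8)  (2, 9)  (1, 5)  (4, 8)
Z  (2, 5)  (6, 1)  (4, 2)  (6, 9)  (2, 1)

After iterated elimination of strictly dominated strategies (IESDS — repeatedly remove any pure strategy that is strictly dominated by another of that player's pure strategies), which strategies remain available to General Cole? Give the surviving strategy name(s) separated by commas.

P1, P3, P4, P5

General Cole's strategy P2 is strictly dominated by P3 (V: 4>1, W: 6>4, X: 7>3, Y: 9>8, Z: 2>1) and is removed.
General Rowe's strategy Y is strictly dominated by V (P1: 4>1, P3: 6>2, P4: 6>1, P5: 9>4) and is removed.
Among the remaining strategies, none is strictly dominated by another pure strategy of the same player, so the elimination stops.
Surviving strategies — General Rowe: {V, W, X, Z}; General Cole: {P1, P3, P4, P5}.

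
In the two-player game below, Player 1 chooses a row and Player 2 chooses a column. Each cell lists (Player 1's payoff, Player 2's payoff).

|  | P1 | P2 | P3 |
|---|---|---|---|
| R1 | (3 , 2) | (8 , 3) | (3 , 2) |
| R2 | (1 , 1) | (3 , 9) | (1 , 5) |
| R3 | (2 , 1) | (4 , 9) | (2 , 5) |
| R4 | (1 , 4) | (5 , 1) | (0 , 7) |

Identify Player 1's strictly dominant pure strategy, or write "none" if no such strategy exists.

R1 vs R2: P1: 3>1, P2: 8>3, P3: 3>1.
R1 vs R3: P1: 3>2, P2: 8>4, P3: 3>2.
R1 vs R4: P1: 3>1, P2: 8>5, P3: 3>0.
R1 strictly beats every other strategy against every opponent action, so it is strictly dominant.

R1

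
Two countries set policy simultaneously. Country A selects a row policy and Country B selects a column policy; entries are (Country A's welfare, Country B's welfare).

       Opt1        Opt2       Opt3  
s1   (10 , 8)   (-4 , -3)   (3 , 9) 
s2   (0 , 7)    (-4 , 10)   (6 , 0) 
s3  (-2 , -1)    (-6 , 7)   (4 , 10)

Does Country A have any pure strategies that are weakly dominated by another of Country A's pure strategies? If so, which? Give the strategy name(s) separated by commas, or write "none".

s3

s1 is not dominated — it holds its own against s2 at Opt1 (10>0); s3 at Opt1 (10>-2).
s2 is not dominated — it holds its own against s1 at Opt3 (6>3); s3 at Opt1 (0>-2).
s3 is weakly dominated by s2 (Opt1: 0>-2, Opt2: -4>-6, Opt3: 6>4).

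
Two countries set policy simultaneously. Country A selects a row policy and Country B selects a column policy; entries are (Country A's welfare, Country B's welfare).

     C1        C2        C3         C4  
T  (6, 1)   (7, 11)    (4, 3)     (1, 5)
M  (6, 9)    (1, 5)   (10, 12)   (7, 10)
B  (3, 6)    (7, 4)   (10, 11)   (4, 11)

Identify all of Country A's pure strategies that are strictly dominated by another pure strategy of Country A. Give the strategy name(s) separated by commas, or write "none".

Nothing dominates T: M at C1 (6=6); B at C1 (6>3).
M: no other strategy beats it everywhere (T at C1 (6=6); B at C1 (6>3)).
B: no other strategy beats it everywhere (T at C2 (7=7); M at C2 (7>1)).

none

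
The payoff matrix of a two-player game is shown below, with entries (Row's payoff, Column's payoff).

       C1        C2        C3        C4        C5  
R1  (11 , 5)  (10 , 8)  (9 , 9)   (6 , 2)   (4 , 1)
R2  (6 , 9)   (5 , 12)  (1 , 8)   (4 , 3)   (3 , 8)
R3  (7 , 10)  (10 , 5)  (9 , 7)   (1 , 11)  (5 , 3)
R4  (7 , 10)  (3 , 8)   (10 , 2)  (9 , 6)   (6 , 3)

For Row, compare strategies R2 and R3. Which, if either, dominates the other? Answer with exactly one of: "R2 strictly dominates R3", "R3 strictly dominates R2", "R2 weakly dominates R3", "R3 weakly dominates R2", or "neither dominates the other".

neither dominates the other

R2's payoffs vs R3's, by Column's action — C1: 6<7, C2: 5<10, C3: 1<9, C4: 4>1, C5: 3<5.
R2 does better at C4 but worse at C1, C2, C3, C5; neither strategy dominates the other.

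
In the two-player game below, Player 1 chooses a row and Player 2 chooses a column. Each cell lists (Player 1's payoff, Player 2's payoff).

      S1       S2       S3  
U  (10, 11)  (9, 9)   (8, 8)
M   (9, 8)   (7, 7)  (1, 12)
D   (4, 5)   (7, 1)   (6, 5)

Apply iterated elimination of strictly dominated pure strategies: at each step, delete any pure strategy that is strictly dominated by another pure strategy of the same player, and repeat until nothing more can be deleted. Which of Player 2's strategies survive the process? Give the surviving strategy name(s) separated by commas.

S1

Player 1's strategy M is strictly dominated by U (S1: 10>9, S2: 9>7, S3: 8>1) and is removed.
For Player 1, U strictly dominates D on the remaining columns (S1: 10>4, S2: 9>7, S3: 8>6); eliminate D.
Column S2 is eliminated: S1 beats it against every remaining row (U: 11>9).
Column S3 is eliminated: S1 beats it against every remaining row (U: 11>8).
Among the remaining strategies, none is strictly dominated by another pure strategy of the same player, so the elimination stops.
Surviving strategies — Player 1: {U}; Player 2: {S1}.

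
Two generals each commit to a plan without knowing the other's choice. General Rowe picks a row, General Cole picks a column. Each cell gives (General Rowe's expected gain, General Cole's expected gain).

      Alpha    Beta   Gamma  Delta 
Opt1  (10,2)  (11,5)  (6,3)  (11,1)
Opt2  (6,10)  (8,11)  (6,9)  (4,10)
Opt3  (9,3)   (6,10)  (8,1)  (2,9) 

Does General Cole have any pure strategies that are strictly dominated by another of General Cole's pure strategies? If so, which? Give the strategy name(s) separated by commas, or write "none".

Alpha, Gamma, Delta

Alpha: dominated, since Beta does at least as well everywhere (Opt1: 5>2, Opt2: 11>10, Opt3: 10>3).
Beta is not dominated — it holds its own against Alpha at Opt1 (5>2); Gamma at Opt1 (5>3); Delta at Opt1 (5>1).
Beta strictly dominates Gamma — Opt1: 5>3, Opt2: 11>9, Opt3: 10>1.
Delta is strictly dominated by Beta (Opt1: 5>1, Opt2: 11>10, Opt3: 10>9).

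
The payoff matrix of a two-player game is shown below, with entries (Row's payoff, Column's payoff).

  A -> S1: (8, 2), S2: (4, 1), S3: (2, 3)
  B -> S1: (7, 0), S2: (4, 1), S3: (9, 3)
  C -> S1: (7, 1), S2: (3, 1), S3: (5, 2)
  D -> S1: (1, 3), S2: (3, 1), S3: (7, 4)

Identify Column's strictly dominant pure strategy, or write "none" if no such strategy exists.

S3 vs S1: A: 3>2, B: 3>0, C: 2>1, D: 4>3.
S3 vs S2: A: 3>1, B: 3>1, C: 2>1, D: 4>1.
S3 strictly beats every other strategy against every opponent action, so it is strictly dominant.

S3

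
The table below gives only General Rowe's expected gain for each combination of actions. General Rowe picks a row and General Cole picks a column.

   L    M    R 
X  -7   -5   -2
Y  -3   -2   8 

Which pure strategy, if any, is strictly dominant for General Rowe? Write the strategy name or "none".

Y vs X: L: -3>-7, M: -2>-5, R: 8>-2.
Y strictly beats every other strategy against every opponent action, so it is strictly dominant.

Y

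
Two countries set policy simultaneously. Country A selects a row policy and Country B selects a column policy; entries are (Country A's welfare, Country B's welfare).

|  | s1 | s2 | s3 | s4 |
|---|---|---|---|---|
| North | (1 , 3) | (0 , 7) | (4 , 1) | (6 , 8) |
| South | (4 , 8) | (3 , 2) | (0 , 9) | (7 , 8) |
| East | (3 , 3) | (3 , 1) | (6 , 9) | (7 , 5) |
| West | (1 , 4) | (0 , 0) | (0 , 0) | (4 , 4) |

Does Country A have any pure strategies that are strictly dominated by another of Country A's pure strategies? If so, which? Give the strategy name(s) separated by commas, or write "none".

North, West

East strictly dominates North — s1: 3>1, s2: 3>0, s3: 6>4, s4: 7>6.
Nothing dominates South: North at s1 (4>1); East at s1 (4>3); West at s1 (4>1).
East: no other strategy beats it everywhere (North at s1 (3>1); South at s2 (3=3); West at s1 (3>1)).
West is strictly dominated by East (s1: 3>1, s2: 3>0, s3: 6>0, s4: 7>4).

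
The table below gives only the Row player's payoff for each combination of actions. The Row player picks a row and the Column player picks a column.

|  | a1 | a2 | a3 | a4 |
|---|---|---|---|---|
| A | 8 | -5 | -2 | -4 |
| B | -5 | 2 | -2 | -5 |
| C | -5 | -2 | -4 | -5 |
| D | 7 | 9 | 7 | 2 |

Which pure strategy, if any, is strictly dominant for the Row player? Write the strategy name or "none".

A fails to dominate B at a2 (-5<2).
B fails to dominate A at a1 (-5<8).
C fails to dominate A at a1 (-5<8).
D fails to dominate A at a1 (7<8).
No single strategy dominates all the others.

none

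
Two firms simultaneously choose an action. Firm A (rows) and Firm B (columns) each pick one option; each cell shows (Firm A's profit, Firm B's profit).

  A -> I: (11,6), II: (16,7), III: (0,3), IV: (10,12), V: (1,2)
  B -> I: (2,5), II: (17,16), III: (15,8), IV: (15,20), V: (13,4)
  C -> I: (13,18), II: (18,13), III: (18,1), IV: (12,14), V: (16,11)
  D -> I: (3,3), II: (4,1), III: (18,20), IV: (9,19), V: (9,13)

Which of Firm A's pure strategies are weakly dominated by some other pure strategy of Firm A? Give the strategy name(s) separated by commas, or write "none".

A, D

A: dominated, since C does at least as well everywhere (I: 13>11, II: 18>16, III: 18>0, IV: 12>10, V: 16>1).
B is not dominated — it holds its own against A at II (17>16); C at IV (15>12); D at II (17>4).
C: no other strategy beats it everywhere (A at I (13>11); B at I (13>2); D at I (13>3)).
C weakly dominates D — I: 13>3, II: 18>4, III: 18=18, IV: 12>9, V: 16>9.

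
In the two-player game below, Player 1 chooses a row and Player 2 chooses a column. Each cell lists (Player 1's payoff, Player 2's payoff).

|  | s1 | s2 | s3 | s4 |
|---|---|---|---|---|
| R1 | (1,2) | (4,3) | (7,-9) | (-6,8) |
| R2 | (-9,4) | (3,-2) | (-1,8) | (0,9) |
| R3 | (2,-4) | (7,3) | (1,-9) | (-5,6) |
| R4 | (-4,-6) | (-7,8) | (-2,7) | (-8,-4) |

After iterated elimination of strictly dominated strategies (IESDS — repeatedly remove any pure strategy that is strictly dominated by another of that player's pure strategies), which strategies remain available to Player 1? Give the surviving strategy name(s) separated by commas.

R2

Row R4 is eliminated: R1 beats it against every remaining column (s1: 1>-4, s2: 4>-7, s3: 7>-2, s4: -6>-8).
For Player 2, s4 strictly dominates s1 on the remaining rows (R1: 8>2, R2: 9>4, R3: 6>-4); eliminate s1.
Player 2's strategy s2 is strictly dominated by s4 (R1: 8>3, R2: 9>-2, R3: 6>3) and is removed.
For Player 2, s4 strictly dominates s3 on the remaining rows (R1: 8>-9, R2: 9>8, R3: 6>-9); eliminate s3.
Player 1's strategy R1 is strictly dominated by R2 (s4: 0>-6) and is removed.
Player 1's strategy R3 is strictly dominated by R2 (s4: 0>-5) and is removed.
Among the remaining strategies, none is strictly dominated by another pure strategy of the same player, so the elimination stops.
Surviving strategies — Player 1: {R2}; Player 2: {s4}.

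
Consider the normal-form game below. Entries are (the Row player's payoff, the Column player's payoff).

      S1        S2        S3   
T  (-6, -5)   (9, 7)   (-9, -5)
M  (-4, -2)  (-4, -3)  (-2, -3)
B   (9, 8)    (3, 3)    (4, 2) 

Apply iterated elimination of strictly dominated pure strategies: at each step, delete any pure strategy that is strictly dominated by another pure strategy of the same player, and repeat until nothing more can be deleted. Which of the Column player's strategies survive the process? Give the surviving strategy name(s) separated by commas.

For the Row player, B strictly dominates M on the remaining columns (S1: 9>-4, S2: 3>-4, S3: 4>-2); eliminate M.
The Column player's strategy S3 is strictly dominated by S2 (T: 7>-5, B: 3>2) and is removed.
Among the remaining strategies, none is strictly dominated by another pure strategy of the same player, so the elimination stops.
Surviving strategies — the Row player: {T, B}; the Column player: {S1, S2}.

S1, S2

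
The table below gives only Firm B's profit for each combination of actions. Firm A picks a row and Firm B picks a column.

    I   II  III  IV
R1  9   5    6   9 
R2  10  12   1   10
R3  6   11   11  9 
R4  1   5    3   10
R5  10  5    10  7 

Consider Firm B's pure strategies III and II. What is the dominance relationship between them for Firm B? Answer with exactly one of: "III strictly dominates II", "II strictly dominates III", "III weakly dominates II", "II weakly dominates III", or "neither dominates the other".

Compare III to II across every action of Firm A: R1: 6>5, R2: 1<12, R3: 11=11, R4: 3<5, R5: 10>5.
III does better at R1, R5 but worse at R2, R4; neither strategy dominates the other.

neither dominates the other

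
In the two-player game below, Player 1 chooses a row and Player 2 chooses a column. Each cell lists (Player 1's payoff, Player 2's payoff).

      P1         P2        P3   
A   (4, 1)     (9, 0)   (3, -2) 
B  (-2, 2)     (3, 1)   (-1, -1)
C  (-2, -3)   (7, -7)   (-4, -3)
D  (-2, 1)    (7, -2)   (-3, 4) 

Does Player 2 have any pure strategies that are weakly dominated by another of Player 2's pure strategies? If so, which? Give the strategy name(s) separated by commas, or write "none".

P2

Nothing dominates P1: P2 at A (1>0); P3 at A (1>-2).
P1 weakly dominates P2 — A: 1>0, B: 2>1, C: -3>-7, D: 1>-2.
P3: no other strategy beats it everywhere (P1 at D (4>1); P2 at C (-3>-7)).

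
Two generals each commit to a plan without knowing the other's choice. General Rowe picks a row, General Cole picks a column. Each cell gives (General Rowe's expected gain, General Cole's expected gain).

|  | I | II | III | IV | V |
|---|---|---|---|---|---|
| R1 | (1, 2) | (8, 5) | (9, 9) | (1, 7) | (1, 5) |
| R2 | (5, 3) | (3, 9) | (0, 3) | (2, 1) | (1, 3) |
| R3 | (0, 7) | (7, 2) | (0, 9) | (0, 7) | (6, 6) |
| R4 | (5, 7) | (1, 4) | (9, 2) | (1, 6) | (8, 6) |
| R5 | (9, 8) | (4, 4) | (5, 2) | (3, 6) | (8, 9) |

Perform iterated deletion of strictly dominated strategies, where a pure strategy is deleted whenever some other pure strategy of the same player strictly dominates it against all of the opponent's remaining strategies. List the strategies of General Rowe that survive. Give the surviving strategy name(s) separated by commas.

R1, R4, R5

For General Rowe, R5 strictly dominates R2 on the remaining columns (I: 9>5, II: 4>3, III: 5>0, IV: 3>2, V: 8>1); eliminate R2.
Column II is eliminated: IV beats it against every remaining row (R1: 7>5, R3: 7>2, R4: 6>4, R5: 6>4).
Row R3 is eliminated: R4 beats it against every remaining column (I: 5>0, III: 9>0, IV: 1>0, V: 8>6).
Among the remaining strategies, none is strictly dominated by another pure strategy of the same player, so the elimination stops.
Surviving strategies — General Rowe: {R1, R4, R5}; General Cole: {I, III, IV, V}.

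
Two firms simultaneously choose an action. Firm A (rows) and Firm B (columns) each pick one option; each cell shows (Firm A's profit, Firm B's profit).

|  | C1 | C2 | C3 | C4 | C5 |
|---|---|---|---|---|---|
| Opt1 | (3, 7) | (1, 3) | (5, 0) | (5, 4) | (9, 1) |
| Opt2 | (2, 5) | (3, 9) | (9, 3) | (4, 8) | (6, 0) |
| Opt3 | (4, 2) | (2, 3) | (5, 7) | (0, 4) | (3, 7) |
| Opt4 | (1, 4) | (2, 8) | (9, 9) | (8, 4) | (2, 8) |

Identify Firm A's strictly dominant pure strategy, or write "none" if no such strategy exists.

Opt1 fails to dominate Opt2 at C2 (1<3).
Opt2 fails to dominate Opt1 at C1 (2<3).
Opt3 fails to dominate Opt1 at C3 (5=5).
Opt4 fails to dominate Opt1 at C1 (1<3).
No single strategy dominates all the others.

none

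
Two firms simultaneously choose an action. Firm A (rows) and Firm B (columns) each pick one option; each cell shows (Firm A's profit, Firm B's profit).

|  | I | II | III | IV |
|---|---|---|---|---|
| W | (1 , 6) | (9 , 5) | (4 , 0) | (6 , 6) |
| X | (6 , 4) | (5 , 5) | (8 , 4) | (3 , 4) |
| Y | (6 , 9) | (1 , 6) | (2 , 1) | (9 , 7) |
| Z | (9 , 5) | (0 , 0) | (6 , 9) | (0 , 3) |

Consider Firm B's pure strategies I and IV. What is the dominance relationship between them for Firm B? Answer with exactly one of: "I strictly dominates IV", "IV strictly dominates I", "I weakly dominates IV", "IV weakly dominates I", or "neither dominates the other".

I weakly dominates IV

Compare I to IV across each opponent action: W: 6=6, X: 4=4, Y: 9>7, Z: 5>3.
I is at least as good everywhere and strictly better somewhere (tied only at W, X), so I weakly but not strictly dominates IV.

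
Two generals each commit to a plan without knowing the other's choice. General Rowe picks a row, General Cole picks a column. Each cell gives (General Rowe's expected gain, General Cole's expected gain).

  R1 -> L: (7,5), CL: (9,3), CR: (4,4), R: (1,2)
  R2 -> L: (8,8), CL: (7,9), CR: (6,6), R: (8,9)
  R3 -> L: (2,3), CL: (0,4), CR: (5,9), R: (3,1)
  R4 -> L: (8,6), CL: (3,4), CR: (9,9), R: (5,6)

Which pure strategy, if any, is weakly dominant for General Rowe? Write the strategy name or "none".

none

R1 fails to dominate R2 at L (7<8).
R2 fails to dominate R1 at CL (7<9).
R3 fails to dominate R1 at L (2<7).
R4 fails to dominate R1 at CL (3<9).
No single strategy dominates all the others.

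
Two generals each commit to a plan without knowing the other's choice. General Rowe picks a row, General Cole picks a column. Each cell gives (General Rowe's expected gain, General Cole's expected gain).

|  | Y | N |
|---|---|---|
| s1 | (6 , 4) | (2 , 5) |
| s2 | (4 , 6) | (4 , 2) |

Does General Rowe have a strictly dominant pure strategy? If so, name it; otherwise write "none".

s1 fails to dominate s2 at N (2<4).
s2 fails to dominate s1 at Y (4<6).
No single strategy dominates all the others.

none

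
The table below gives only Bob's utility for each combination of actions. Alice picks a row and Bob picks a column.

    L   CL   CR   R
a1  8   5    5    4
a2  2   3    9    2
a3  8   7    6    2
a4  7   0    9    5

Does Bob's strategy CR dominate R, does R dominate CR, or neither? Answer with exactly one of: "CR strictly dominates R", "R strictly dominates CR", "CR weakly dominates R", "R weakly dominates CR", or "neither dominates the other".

CR's payoffs vs R's, by Alice's action — a1: 5>4, a2: 9>2, a3: 6>2, a4: 9>5.
Every comparison favours CR, so CR strictly dominates R.

CR strictly dominates R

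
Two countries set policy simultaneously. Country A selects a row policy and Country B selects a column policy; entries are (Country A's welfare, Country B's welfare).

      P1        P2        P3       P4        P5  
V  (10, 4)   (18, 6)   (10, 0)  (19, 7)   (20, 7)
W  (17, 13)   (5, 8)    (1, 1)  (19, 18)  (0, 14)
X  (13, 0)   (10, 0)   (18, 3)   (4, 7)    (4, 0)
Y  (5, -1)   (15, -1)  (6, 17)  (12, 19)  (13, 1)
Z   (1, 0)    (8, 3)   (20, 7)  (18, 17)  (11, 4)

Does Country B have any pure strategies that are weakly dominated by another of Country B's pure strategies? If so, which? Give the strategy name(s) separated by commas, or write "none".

P1: dominated, since P4 does at least as well everywhere (V: 7>4, W: 18>13, X: 7>0, Y: 19>-1, Z: 17>0).
P2 is weakly dominated by P4 (V: 7>6, W: 18>8, X: 7>0, Y: 19>-1, Z: 17>3).
P3 is weakly dominated by P4 (V: 7>0, W: 18>1, X: 7>3, Y: 19>17, Z: 17>7).
P4 is not dominated — it holds its own against P1 at V (7>4); P2 at V (7>6); P3 at V (7>0); P5 at W (18>14).
P4 weakly dominates P5 — V: 7=7, W: 18>14, X: 7>0, Y: 19>1, Z: 17>4.

P1, P2, P3, P5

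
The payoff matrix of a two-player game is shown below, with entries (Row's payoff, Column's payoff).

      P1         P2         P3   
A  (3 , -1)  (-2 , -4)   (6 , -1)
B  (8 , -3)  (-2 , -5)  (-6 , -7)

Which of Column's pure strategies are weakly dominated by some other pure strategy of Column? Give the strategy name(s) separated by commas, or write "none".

P1: no other strategy beats it everywhere (P2 at A (-1>-4); P3 at B (-3>-7)).
P1 weakly dominates P2 — A: -1>-4, B: -3>-5.
P3 is weakly dominated by P1 (A: -1=-1, B: -3>-7).

P2, P3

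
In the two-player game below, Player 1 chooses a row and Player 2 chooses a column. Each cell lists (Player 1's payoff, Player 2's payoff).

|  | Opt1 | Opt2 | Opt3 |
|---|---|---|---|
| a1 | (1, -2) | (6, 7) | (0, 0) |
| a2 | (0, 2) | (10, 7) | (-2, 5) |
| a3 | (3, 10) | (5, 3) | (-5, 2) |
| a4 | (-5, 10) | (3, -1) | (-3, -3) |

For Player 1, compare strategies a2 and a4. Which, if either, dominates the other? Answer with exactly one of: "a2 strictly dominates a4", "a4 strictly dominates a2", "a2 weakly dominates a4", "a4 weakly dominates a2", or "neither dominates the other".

a2 strictly dominates a4

Compare a2 to a4 across every action of Player 2: Opt1: 0>-5, Opt2: 10>3, Opt3: -2>-3.
a2 gives a strictly higher payoff against every action of Player 2, so a2 strictly dominates a4.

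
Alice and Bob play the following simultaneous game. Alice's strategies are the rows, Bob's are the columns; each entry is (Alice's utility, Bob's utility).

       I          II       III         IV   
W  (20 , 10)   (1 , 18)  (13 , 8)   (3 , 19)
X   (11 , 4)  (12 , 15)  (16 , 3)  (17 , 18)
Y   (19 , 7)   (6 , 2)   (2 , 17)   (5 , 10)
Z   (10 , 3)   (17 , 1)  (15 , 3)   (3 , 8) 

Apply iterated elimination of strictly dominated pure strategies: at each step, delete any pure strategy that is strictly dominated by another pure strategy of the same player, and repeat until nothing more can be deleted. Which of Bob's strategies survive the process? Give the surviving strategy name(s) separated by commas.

For Bob, IV strictly dominates I on the remaining rows (W: 19>10, X: 18>4, Y: 10>7, Z: 8>3); eliminate I.
For Alice, X strictly dominates W on the remaining columns (II: 12>1, III: 16>13, IV: 17>3); eliminate W.
For Alice, X strictly dominates Y on the remaining columns (II: 12>6, III: 16>2, IV: 17>5); eliminate Y.
For Bob, IV strictly dominates II on the remaining rows (X: 18>15, Z: 8>1); eliminate II.
For Alice, X strictly dominates Z on the remaining columns (III: 16>15, IV: 17>3); eliminate Z.
Bob's strategy III is strictly dominated by IV (X: 18>3) and is removed.
Among the remaining strategies, none is strictly dominated by another pure strategy of the same player, so the elimination stops.
Surviving strategies — Alice: {X}; Bob: {IV}.

IV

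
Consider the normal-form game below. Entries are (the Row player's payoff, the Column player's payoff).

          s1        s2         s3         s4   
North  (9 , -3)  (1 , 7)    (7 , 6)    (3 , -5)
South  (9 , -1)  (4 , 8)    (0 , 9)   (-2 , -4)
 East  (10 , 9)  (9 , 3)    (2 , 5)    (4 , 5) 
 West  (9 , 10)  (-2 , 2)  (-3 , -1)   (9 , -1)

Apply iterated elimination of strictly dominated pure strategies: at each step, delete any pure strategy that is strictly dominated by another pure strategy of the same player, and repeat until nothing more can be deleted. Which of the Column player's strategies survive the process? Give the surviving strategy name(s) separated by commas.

s1, s2, s3

For the Row player, East strictly dominates South on the remaining columns (s1: 10>9, s2: 9>4, s3: 2>0, s4: 4>-2); eliminate South.
Column s4 is eliminated: s1 beats it against every remaining row (North: -3>-5, East: 9>5, West: 10>-1).
For the Row player, East strictly dominates West on the remaining columns (s1: 10>9, s2: 9>-2, s3: 2>-3); eliminate West.
Among the remaining strategies, none is strictly dominated by another pure strategy of the same player, so the elimination stops.
Surviving strategies — the Row player: {North, East}; the Column player: {s1, s2, s3}.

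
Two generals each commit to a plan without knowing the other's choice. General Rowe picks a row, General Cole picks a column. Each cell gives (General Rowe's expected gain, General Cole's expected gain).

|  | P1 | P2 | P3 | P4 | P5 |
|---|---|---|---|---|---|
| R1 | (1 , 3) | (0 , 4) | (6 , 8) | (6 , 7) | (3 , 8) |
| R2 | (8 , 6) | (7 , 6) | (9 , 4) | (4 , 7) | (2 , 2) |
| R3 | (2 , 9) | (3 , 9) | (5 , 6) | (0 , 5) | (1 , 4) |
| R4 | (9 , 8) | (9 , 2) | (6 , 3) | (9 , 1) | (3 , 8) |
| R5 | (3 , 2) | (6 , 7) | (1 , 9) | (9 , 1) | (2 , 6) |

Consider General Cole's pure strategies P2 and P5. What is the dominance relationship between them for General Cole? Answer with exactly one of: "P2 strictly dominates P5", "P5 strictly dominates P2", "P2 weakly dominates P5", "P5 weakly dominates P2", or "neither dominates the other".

neither dominates the other

Compare P2 to P5 across each opponent action: R1: 4<8, R2: 6>2, R3: 9>4, R4: 2<8, R5: 7>6.
P2 does better at R2, R3, R5 but worse at R1, R4; neither strategy dominates the other.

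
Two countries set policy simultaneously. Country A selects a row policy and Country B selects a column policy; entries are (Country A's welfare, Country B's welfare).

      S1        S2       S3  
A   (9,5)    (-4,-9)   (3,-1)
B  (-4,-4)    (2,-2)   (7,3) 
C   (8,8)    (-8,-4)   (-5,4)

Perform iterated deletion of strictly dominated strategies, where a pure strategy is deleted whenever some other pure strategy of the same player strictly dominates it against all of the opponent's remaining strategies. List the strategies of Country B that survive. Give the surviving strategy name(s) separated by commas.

Country A's strategy C is strictly dominated by A (S1: 9>8, S2: -4>-8, S3: 3>-5) and is removed.
For Country B, S3 strictly dominates S2 on the remaining rows (A: -1>-9, B: 3>-2); eliminate S2.
Among the remaining strategies, none is strictly dominated by another pure strategy of the same player, so the elimination stops.
Surviving strategies — Country A: {A, B}; Country B: {S1, S3}.

S1, S3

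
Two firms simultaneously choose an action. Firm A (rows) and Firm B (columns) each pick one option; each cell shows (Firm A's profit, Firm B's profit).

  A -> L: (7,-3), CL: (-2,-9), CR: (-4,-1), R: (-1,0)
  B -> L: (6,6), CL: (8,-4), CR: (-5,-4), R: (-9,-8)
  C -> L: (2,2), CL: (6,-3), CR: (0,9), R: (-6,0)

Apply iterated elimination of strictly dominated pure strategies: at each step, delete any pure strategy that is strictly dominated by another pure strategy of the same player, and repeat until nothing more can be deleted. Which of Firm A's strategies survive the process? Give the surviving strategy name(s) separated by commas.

A, C

Column CL is eliminated: L beats it against every remaining row (A: -3>-9, B: 6>-4, C: 2>-3).
Row B is eliminated: A beats it against every remaining column (L: 7>6, CR: -4>-5, R: -1>-9).
For Firm B, CR strictly dominates L on the remaining rows (A: -1>-3, C: 9>2); eliminate L.
Among the remaining strategies, none is strictly dominated by another pure strategy of the same player, so the elimination stops.
Surviving strategies — Firm A: {A, C}; Firm B: {CR, R}.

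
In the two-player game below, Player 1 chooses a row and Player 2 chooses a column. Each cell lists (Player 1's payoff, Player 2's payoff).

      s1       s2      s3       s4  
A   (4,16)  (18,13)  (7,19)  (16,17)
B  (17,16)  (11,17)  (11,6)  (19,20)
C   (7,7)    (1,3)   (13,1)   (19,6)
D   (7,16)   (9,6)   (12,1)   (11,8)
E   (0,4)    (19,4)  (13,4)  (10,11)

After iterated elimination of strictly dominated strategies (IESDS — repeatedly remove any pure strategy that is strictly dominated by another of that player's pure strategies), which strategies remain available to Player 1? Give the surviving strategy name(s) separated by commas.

B, C

Column s2 is eliminated: s4 beats it against every remaining row (A: 17>13, B: 20>17, C: 6>3, D: 8>6, E: 11>4).
For Player 1, B strictly dominates A on the remaining columns (s1: 17>4, s3: 11>7, s4: 19>16); eliminate A.
Column s3 is eliminated: s4 beats it against every remaining row (B: 20>6, C: 6>1, D: 8>1, E: 11>4).
For Player 1, B strictly dominates D on the remaining columns (s1: 17>7, s4: 19>11); eliminate D.
Player 1's strategy E is strictly dominated by B (s1: 17>0, s4: 19>10) and is removed.
Among the remaining strategies, none is strictly dominated by another pure strategy of the same player, so the elimination stops.
Surviving strategies — Player 1: {B, C}; Player 2: {s1, s4}.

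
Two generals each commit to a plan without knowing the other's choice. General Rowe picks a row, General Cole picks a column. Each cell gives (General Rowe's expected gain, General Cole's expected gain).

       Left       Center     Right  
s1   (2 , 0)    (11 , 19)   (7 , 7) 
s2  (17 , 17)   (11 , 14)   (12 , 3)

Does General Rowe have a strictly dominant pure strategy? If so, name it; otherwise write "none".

none

s1 fails to dominate s2 at Left (2<17).
s2 fails to dominate s1 at Center (11=11).
No single strategy dominates all the others.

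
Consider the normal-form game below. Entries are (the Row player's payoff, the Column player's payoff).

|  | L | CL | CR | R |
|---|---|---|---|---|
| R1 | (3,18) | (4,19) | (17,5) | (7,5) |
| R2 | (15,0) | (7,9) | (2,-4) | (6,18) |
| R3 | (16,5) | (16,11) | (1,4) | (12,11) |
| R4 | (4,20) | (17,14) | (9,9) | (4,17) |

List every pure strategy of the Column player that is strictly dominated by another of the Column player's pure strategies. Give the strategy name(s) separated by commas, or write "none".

L: no other strategy beats it everywhere (CL at R4 (20>14); CR at R1 (18>5); R at R1 (18>5)).
CL is not dominated — it holds its own against L at R1 (19>18); CR at R1 (19>5); R at R1 (19>5).
CR: dominated, since L does at least as well everywhere (R1: 18>5, R2: 0>-4, R3: 5>4, R4: 20>9).
R is not dominated — it holds its own against L at R2 (18>0); CL at R2 (18>9); CR at R1 (5=5).

CR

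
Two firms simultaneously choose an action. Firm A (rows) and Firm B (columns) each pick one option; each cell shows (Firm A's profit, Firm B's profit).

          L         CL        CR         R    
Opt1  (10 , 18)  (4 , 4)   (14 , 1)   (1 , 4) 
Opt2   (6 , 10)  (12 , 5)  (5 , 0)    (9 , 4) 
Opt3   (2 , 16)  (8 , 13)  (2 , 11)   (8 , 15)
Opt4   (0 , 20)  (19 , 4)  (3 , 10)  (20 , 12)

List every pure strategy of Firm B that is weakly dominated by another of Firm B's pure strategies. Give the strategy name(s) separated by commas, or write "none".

CL, CR, R

L is not dominated — it holds its own against CL at Opt1 (18>4); CR at Opt1 (18>1); R at Opt1 (18>4).
L weakly dominates CL — Opt1: 18>4, Opt2: 10>5, Opt3: 16>13, Opt4: 20>4.
CR: dominated, since L does at least as well everywhere (Opt1: 18>1, Opt2: 10>0, Opt3: 16>11, Opt4: 20>10).
L weakly dominates R — Opt1: 18>4, Opt2: 10>4, Opt3: 16>15, Opt4: 20>12.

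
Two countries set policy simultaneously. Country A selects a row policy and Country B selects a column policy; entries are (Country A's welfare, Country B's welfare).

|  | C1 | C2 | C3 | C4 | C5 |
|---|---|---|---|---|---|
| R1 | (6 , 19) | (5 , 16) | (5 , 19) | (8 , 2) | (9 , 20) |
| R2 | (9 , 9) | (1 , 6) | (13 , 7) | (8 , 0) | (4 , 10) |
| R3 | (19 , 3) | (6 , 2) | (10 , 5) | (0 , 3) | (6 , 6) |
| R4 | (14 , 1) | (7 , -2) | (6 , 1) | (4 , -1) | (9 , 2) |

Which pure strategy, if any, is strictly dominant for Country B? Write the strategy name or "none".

C5 vs C1: R1: 20>19, R2: 10>9, R3: 6>3, R4: 2>1.
C5 vs C2: R1: 20>16, R2: 10>6, R3: 6>2, R4: 2>-2.
C5 vs C3: R1: 20>19, R2: 10>7, R3: 6>5, R4: 2>1.
C5 vs C4: R1: 20>2, R2: 10>0, R3: 6>3, R4: 2>-1.
C5 strictly beats every other strategy against every opponent action, so it is strictly dominant.

C5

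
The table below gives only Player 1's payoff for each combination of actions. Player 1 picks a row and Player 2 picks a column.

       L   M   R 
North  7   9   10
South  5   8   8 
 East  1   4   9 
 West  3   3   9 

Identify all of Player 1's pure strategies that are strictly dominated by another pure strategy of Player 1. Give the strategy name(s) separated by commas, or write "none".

South, East, West

North is not dominated — it holds its own against South at L (7>5); East at L (7>1); West at L (7>3).
South: dominated, since North does at least as well everywhere (L: 7>5, M: 9>8, R: 10>8).
North strictly dominates East — L: 7>1, M: 9>4, R: 10>9.
West: dominated, since North does at least as well everywhere (L: 7>3, M: 9>3, R: 10>9).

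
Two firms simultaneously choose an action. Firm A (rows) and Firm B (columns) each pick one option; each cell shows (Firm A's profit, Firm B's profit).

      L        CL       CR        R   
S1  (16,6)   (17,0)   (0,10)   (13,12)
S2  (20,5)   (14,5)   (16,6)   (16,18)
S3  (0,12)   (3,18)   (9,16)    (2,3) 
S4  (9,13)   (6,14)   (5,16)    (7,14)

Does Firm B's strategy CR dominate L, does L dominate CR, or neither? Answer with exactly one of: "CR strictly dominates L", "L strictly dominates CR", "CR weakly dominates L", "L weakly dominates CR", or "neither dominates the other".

Compare CR to L across every action of Firm A: S1: 10>6, S2: 6>5, S3: 16>12, S4: 16>13.
CR gives a strictly higher payoff against every action of Firm A, so CR strictly dominates L.

CR strictly dominates L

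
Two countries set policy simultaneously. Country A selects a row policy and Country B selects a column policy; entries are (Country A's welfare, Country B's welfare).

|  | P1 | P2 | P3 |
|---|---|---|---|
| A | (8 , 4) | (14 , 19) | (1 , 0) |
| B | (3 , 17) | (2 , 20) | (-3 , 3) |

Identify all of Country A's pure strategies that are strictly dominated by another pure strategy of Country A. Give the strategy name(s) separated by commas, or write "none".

B

Nothing dominates A: B at P1 (8>3).
B: dominated, since A does at least as well everywhere (P1: 8>3, P2: 14>2, P3: 1>-3).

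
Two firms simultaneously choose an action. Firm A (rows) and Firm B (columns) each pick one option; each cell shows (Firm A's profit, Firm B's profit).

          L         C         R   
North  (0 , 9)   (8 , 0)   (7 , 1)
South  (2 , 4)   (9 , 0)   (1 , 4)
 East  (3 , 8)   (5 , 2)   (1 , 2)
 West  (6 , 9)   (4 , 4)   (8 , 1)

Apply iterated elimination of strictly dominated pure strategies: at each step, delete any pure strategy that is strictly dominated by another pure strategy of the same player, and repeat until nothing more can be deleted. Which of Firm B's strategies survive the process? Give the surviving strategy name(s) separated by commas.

Column C is eliminated: L beats it against every remaining row (North: 9>0, South: 4>0, East: 8>2, West: 9>4).
Firm A's strategy North is strictly dominated by West (L: 6>0, R: 8>7) and is removed.
Firm A's strategy South is strictly dominated by West (L: 6>2, R: 8>1) and is removed.
Row East is eliminated: West beats it against every remaining column (L: 6>3, R: 8>1).
Column R is eliminated: L beats it against every remaining row (West: 9>1).
Among the remaining strategies, none is strictly dominated by another pure strategy of the same player, so the elimination stops.
Surviving strategies — Firm A: {West}; Firm B: {L}.

L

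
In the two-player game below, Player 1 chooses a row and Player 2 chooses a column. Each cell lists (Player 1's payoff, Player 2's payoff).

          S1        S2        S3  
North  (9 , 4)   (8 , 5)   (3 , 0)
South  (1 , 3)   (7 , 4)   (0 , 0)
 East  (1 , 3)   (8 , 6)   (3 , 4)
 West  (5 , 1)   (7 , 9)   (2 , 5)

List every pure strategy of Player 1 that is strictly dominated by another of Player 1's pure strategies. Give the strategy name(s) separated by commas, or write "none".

Nothing dominates North: South at S1 (9>1); East at S1 (9>1); West at S1 (9>5).
North strictly dominates South — S1: 9>1, S2: 8>7, S3: 3>0.
East is not dominated — it holds its own against North at S2 (8=8); South at S1 (1=1); West at S2 (8>7).
West is strictly dominated by North (S1: 9>5, S2: 8>7, S3: 3>2).

South, West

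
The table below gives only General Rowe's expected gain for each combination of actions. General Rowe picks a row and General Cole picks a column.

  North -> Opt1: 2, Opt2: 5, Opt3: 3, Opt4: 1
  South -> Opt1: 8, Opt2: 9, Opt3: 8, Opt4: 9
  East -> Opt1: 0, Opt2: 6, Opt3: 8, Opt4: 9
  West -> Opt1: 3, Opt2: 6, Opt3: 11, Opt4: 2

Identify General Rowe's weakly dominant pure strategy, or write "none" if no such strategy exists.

none

North fails to dominate South at Opt1 (2<8).
South fails to dominate West at Opt3 (8<11).
East fails to dominate North at Opt1 (0<2).
West fails to dominate South at Opt1 (3<8).
No single strategy dominates all the others.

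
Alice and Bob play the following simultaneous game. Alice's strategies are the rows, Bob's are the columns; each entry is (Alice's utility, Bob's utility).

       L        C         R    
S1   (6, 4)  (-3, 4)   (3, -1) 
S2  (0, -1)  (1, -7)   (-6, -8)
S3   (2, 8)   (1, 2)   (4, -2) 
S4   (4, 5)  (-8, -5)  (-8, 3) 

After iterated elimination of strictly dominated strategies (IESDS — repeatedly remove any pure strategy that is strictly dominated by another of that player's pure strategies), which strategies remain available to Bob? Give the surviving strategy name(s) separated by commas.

Alice's strategy S4 is strictly dominated by S1 (L: 6>4, C: -3>-8, R: 3>-8) and is removed.
Column R is eliminated: L beats it against every remaining row (S1: 4>-1, S2: -1>-8, S3: 8>-2).
Among the remaining strategies, none is strictly dominated by another pure strategy of the same player, so the elimination stops.
Surviving strategies — Alice: {S1, S2, S3}; Bob: {L, C}.

L, C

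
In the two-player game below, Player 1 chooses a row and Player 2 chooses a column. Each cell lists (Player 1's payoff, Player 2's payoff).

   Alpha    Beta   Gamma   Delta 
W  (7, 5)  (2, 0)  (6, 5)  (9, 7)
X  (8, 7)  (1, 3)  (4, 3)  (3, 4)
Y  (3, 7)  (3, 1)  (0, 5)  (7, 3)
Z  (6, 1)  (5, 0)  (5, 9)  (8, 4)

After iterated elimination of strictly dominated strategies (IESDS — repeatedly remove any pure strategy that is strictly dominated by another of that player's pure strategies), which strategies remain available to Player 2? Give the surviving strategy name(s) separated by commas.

Alpha, Delta

Row Y is eliminated: Z beats it against every remaining column (Alpha: 6>3, Beta: 5>3, Gamma: 5>0, Delta: 8>7).
For Player 2, Alpha strictly dominates Beta on the remaining rows (W: 5>0, X: 7>3, Z: 1>0); eliminate Beta.
Player 1's strategy Z is strictly dominated by W (Alpha: 7>6, Gamma: 6>5, Delta: 9>8) and is removed.
For Player 2, Delta strictly dominates Gamma on the remaining rows (W: 7>5, X: 4>3); eliminate Gamma.
Among the remaining strategies, none is strictly dominated by another pure strategy of the same player, so the elimination stops.
Surviving strategies — Player 1: {W, X}; Player 2: {Alpha, Delta}.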